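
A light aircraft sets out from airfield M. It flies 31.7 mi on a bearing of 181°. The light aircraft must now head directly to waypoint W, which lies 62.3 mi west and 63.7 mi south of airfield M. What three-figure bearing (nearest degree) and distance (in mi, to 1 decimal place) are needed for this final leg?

Leg 1 (181°, 31.7 mi): east 31.7 sin 181° = -0.55, north 31.7 cos 181° = -31.70
Current position: (-0.55, -31.70). Target: (-62.3, -63.7). Remaining: Δeast = -61.75, Δnorth = -32.00.
Bearing = atan2(-61.75, -32.00) mod 360° = 242.60°; distance = √((-61.75)² + (-32.00)²) = 69.548 mi.

243°, 69.5 mi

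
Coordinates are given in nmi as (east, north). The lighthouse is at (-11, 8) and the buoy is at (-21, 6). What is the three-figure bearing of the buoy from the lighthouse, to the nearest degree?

Δeast = -21 − -11 = -10.00; Δnorth = 6 − 8 = -2.00.
Bearing = atan2(Δeast, Δnorth) mod 360° = 258.69° ≈ 259°.

259°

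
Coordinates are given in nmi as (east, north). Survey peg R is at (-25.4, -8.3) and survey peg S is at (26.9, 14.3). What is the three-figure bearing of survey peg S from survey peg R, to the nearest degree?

067°

Δeast = 26.9 − -25.4 = 52.30; Δnorth = 14.3 − -8.3 = 22.60.
Bearing = atan2(Δeast, Δnorth) mod 360° = 66.63° ≈ 067°.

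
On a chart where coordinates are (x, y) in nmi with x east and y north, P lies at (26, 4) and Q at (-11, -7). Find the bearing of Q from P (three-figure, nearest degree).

253°

Δeast = -11 − 26 = -37.00; Δnorth = -7 − 4 = -11.00.
Bearing = atan2(Δeast, Δnorth) mod 360° = 253.44° ≈ 253°.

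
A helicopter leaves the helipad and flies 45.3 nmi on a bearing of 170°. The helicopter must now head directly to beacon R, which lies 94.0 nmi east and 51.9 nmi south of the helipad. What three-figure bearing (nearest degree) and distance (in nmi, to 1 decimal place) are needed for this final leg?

095°, 86.4 nmi

Leg 1 (170°, 45.3 nmi): east 45.3 sin 170° = 7.87, north 45.3 cos 170° = -44.61
Current position: (7.87, -44.61). Target: (94.0, -51.9). Remaining: Δeast = 86.13, Δnorth = -7.29.
Bearing = atan2(86.13, -7.29) mod 360° = 94.84°; distance = √((86.13)² + (-7.29)²) = 86.442 nmi.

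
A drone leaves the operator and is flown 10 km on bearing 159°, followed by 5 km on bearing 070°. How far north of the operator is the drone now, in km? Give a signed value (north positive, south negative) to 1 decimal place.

-7.6 km

Leg 1 (159°, 10 km): east 10 sin 159° = 3.58, north 10 cos 159° = -9.34
Leg 2 (070°, 5 km): east 5 sin 70° = 4.70, north 5 cos 70° = 1.71
Net north component: -7.63 km.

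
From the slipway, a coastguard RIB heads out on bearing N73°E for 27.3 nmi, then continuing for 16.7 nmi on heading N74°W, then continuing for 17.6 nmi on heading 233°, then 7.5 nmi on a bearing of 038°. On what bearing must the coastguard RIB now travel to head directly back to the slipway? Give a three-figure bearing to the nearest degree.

184°

Leg 1 (N73°E, 27.3 nmi): east 27.3 sin 73° = 26.11, north 27.3 cos 73° = 7.98
Leg 2 (N74°W, 16.7 nmi): east 16.7 sin 286° = -16.05, north 16.7 cos 286° = 4.60
Leg 3 (233°, 17.6 nmi): east 17.6 sin 233° = -14.06, north 17.6 cos 233° = -10.59
Leg 4 (038°, 7.5 nmi): east 7.5 sin 38° = 4.62, north 7.5 cos 38° = 5.91
Net displacement: 0.62 east, 7.90 north. Direction back to start is (-0.62, -7.90): bearing = atan2(-0.62, -7.90) mod 360° = 184.45° ≈ 184°.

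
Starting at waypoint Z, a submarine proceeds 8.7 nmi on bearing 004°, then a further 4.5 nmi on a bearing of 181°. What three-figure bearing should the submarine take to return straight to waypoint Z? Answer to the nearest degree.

187°

Leg 1 (004°, 8.7 nmi): east 8.7 sin 4° = 0.61, north 8.7 cos 4° = 8.68
Leg 2 (181°, 4.5 nmi): east 4.5 sin 181° = -0.08, north 4.5 cos 181° = -4.50
Net displacement: 0.53 east, 4.18 north. Direction back to start is (-0.53, -4.18): bearing = atan2(-0.53, -4.18) mod 360° = 187.20° ≈ 187°.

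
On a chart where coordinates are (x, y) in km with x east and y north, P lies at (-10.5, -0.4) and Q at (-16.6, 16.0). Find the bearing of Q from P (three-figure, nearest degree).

340°

Δeast = -16.6 − -10.5 = -6.10; Δnorth = 16.0 − -0.4 = 16.40.
Bearing = atan2(Δeast, Δnorth) mod 360° = 339.60° ≈ 340°.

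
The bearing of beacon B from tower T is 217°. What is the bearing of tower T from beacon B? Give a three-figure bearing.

Back-bearing = 217° − 180° = 037°.

037°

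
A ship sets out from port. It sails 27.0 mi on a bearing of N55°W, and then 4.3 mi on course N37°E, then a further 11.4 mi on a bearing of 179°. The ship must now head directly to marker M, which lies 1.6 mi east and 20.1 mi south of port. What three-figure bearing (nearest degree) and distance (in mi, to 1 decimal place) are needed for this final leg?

Leg 1 (N55°W, 27.0 mi): east 27.0 sin 305° = -22.12, north 27.0 cos 305° = 15.49
Leg 2 (N37°E, 4.3 mi): east 4.3 sin 37° = 2.59, north 4.3 cos 37° = 3.43
Leg 3 (179°, 11.4 mi): east 11.4 sin 179° = 0.20, north 11.4 cos 179° = -11.40
Current position: (-19.33, 7.52). Target: (1.6, -20.1). Remaining: Δeast = 20.93, Δnorth = -27.62.
Bearing = atan2(20.93, -27.62) mod 360° = 142.85°; distance = √((20.93)² + (-27.62)²) = 34.657 mi.

143°, 34.7 mi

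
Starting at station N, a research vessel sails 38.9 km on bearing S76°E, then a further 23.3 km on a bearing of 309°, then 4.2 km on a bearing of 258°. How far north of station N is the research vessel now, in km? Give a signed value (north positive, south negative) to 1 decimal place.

Leg 1 (S76°E, 38.9 km): east 38.9 sin 104° = 37.74, north 38.9 cos 104° = -9.41
Leg 2 (309°, 23.3 km): east 23.3 sin 309° = -18.11, north 23.3 cos 309° = 14.66
Leg 3 (258°, 4.2 km): east 4.2 sin 258° = -4.11, north 4.2 cos 258° = -0.87
Net north component: 4.38 km.

4.4 km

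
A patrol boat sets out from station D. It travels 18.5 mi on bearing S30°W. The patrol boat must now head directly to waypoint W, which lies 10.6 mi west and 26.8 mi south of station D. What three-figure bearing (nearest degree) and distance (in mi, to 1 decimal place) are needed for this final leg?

187°, 10.9 mi

Leg 1 (S30°W, 18.5 mi): east 18.5 sin 210° = -9.25, north 18.5 cos 210° = -16.02
Current position: (-9.25, -16.02). Target: (-10.6, -26.8). Remaining: Δeast = -1.35, Δnorth = -10.78.
Bearing = atan2(-1.35, -10.78) mod 360° = 187.14°; distance = √((-1.35)² + (-10.78)²) = 10.863 mi.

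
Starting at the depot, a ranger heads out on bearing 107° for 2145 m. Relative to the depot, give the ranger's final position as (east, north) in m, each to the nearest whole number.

Leg 1 (107°, 2145 m): east 2145 sin 107° = 2051.27, north 2145 cos 107° = -627.14
Summing: 2051.27 m east, -627.14 m north → (2051, -627).

(2051, -627)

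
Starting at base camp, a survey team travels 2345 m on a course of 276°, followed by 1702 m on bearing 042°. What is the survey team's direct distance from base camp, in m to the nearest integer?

1925 m

Leg 1 (276°, 2345 m): east 2345 sin 276° = -2332.15, north 2345 cos 276° = 245.12
Leg 2 (042°, 1702 m): east 1702 sin 42° = 1138.86, north 1702 cos 42° = 1264.83
Net: -1193.29 east, 1509.95 north. Distance = √((-1193.29)² + (1509.95)²) = 1924.553 m.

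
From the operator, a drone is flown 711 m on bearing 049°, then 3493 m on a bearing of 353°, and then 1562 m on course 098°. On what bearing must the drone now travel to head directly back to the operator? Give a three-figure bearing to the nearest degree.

Leg 1 (049°, 711 m): east 711 sin 49° = 536.60, north 711 cos 49° = 466.46
Leg 2 (353°, 3493 m): east 3493 sin 353° = -425.69, north 3493 cos 353° = 3466.96
Leg 3 (098°, 1562 m): east 1562 sin 98° = 1546.80, north 1562 cos 98° = -217.39
Net displacement: 1657.71 east, 3716.03 north. Direction back to start is (-1657.71, -3716.03): bearing = atan2(-1657.71, -3716.03) mod 360° = 204.04° ≈ 204°.

204°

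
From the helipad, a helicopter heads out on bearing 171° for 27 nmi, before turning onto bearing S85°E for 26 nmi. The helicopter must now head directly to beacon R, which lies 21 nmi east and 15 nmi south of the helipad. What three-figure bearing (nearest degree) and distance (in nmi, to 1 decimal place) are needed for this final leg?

327°, 16.7 nmi

Leg 1 (171°, 27 nmi): east 27 sin 171° = 4.22, north 27 cos 171° = -26.67
Leg 2 (S85°E, 26 nmi): east 26 sin 95° = 25.90, north 26 cos 95° = -2.27
Current position: (30.12, -28.93). Target: (21, -15). Remaining: Δeast = -9.12, Δnorth = 13.93.
Bearing = atan2(-9.12, 13.93) mod 360° = 326.78°; distance = √((-9.12)² + (13.93)²) = 16.656 nmi.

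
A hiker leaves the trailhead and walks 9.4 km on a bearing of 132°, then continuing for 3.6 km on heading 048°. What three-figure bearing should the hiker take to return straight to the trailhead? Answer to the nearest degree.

Leg 1 (132°, 9.4 km): east 9.4 sin 132° = 6.99, north 9.4 cos 132° = -6.29
Leg 2 (048°, 3.6 km): east 3.6 sin 48° = 2.68, north 3.6 cos 48° = 2.41
Net displacement: 9.66 east, -3.88 north. Direction back to start is (-9.66, 3.88): bearing = atan2(-9.66, 3.88) mod 360° = 291.89° ≈ 292°.

292°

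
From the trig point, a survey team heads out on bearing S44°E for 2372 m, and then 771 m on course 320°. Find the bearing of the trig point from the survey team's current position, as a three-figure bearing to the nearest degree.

Leg 1 (S44°E, 2372 m): east 2372 sin 136° = 1647.73, north 2372 cos 136° = -1706.27
Leg 2 (320°, 771 m): east 771 sin 320° = -495.59, north 771 cos 320° = 590.62
Net displacement: 1152.14 east, -1115.65 north. Direction back to start is (-1152.14, 1115.65): bearing = atan2(-1152.14, 1115.65) mod 360° = 314.08° ≈ 314°.

314°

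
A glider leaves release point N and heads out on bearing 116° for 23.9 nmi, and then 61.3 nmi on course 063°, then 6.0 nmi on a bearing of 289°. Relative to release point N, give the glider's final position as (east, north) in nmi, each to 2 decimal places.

Leg 1 (116°, 23.9 nmi): east 23.9 sin 116° = 21.48, north 23.9 cos 116° = -10.48
Leg 2 (063°, 61.3 nmi): east 61.3 sin 63° = 54.62, north 61.3 cos 63° = 27.83
Leg 3 (289°, 6.0 nmi): east 6.0 sin 289° = -5.67, north 6.0 cos 289° = 1.95
Summing: 70.43 nmi east, 19.31 nmi north → (70.43, 19.31).

(70.43, 19.31)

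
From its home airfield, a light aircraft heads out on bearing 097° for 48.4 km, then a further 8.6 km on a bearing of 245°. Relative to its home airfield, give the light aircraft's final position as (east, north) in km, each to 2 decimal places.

Leg 1 (097°, 48.4 km): east 48.4 sin 97° = 48.04, north 48.4 cos 97° = -5.90
Leg 2 (245°, 8.6 km): east 8.6 sin 245° = -7.79, north 8.6 cos 245° = -3.63
Summing: 40.24 km east, -9.53 km north → (40.24, -9.53).

(40.24, -9.53)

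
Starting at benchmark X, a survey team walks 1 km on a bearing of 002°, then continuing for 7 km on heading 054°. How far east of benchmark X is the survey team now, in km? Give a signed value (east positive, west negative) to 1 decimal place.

Leg 1 (002°, 1 km): east 1 sin 2° = 0.03, north 1 cos 2° = 1.00
Leg 2 (054°, 7 km): east 7 sin 54° = 5.66, north 7 cos 54° = 4.11
Net east component: 5.70 km.

5.7 km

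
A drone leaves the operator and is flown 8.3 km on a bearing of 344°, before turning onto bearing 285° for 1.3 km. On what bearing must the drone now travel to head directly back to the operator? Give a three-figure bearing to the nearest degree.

157°

Leg 1 (344°, 8.3 km): east 8.3 sin 344° = -2.29, north 8.3 cos 344° = 7.98
Leg 2 (285°, 1.3 km): east 1.3 sin 285° = -1.26, north 1.3 cos 285° = 0.34
Net displacement: -3.54 east, 8.31 north. Direction back to start is (3.54, -8.31): bearing = atan2(3.54, -8.31) mod 360° = 156.92° ≈ 157°.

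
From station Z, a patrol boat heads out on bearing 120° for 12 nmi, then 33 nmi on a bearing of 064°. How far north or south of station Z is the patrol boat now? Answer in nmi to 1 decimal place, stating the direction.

8.5 nmi north

Leg 1 (120°, 12 nmi): east 12 sin 120° = 10.39, north 12 cos 120° = -6.00
Leg 2 (064°, 33 nmi): east 33 sin 64° = 29.66, north 33 cos 64° = 14.47
Net north component: 8.47 nmi.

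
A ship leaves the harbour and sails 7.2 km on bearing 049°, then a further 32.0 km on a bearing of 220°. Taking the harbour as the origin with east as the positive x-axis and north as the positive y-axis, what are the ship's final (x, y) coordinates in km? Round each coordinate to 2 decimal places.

(-15.14, -19.79)

Leg 1 (049°, 7.2 km): east 7.2 sin 49° = 5.43, north 7.2 cos 49° = 4.72
Leg 2 (220°, 32.0 km): east 32.0 sin 220° = -20.57, north 32.0 cos 220° = -24.51
Summing: -15.14 km east, -19.79 km north → (-15.14, -19.79).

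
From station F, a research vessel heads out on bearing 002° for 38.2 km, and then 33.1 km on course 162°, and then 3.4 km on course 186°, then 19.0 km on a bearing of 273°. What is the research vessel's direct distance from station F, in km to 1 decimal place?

Leg 1 (002°, 38.2 km): east 38.2 sin 2° = 1.33, north 38.2 cos 2° = 38.18
Leg 2 (162°, 33.1 km): east 33.1 sin 162° = 10.23, north 33.1 cos 162° = -31.48
Leg 3 (186°, 3.4 km): east 3.4 sin 186° = -0.36, north 3.4 cos 186° = -3.38
Leg 4 (273°, 19.0 km): east 19.0 sin 273° = -18.97, north 19.0 cos 273° = 0.99
Net: -7.77 east, 4.31 north. Distance = √((-7.77)² + (4.31)²) = 8.883 km.

8.9 km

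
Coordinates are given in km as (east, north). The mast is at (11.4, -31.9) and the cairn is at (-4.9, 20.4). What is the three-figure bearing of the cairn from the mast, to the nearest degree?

343°

Δeast = -4.9 − 11.4 = -16.30; Δnorth = 20.4 − -31.9 = 52.30.
Bearing = atan2(Δeast, Δnorth) mod 360° = 342.69° ≈ 343°.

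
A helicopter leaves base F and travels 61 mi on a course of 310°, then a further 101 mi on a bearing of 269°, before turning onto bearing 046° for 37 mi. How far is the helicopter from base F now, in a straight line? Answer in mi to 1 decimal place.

136.6 mi

Leg 1 (310°, 61 mi): east 61 sin 310° = -46.73, north 61 cos 310° = 39.21
Leg 2 (269°, 101 mi): east 101 sin 269° = -100.98, north 101 cos 269° = -1.76
Leg 3 (046°, 37 mi): east 37 sin 46° = 26.62, north 37 cos 46° = 25.70
Net: -121.10 east, 63.15 north. Distance = √((-121.10)² + (63.15)²) = 136.574 mi.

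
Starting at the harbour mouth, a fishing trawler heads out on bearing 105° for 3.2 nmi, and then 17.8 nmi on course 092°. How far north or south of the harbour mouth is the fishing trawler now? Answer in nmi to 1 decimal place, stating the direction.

1.4 nmi south

Leg 1 (105°, 3.2 nmi): east 3.2 sin 105° = 3.09, north 3.2 cos 105° = -0.83
Leg 2 (092°, 17.8 nmi): east 17.8 sin 92° = 17.79, north 17.8 cos 92° = -0.62
Net north component: -1.45 nmi.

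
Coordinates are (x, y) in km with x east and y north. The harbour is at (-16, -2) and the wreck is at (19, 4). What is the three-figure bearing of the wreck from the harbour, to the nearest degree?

080°

Δeast = 19 − -16 = 35.00; Δnorth = 4 − -2 = 6.00.
Bearing = atan2(Δeast, Δnorth) mod 360° = 80.27° ≈ 080°.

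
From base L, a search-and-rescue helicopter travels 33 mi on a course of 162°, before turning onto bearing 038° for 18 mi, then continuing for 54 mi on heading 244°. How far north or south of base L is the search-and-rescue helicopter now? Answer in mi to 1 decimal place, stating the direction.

Leg 1 (162°, 33 mi): east 33 sin 162° = 10.20, north 33 cos 162° = -31.38
Leg 2 (038°, 18 mi): east 18 sin 38° = 11.08, north 18 cos 38° = 14.18
Leg 3 (244°, 54 mi): east 54 sin 244° = -48.53, north 54 cos 244° = -23.67
Net north component: -40.87 mi.

40.9 mi south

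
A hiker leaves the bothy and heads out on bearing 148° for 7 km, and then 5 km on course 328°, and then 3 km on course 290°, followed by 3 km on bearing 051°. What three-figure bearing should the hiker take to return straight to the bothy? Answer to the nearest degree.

205°

Leg 1 (148°, 7 km): east 7 sin 148° = 3.71, north 7 cos 148° = -5.94
Leg 2 (328°, 5 km): east 5 sin 328° = -2.65, north 5 cos 328° = 4.24
Leg 3 (290°, 3 km): east 3 sin 290° = -2.82, north 3 cos 290° = 1.03
Leg 4 (051°, 3 km): east 3 sin 51° = 2.33, north 3 cos 51° = 1.89
Net displacement: 0.57 east, 1.22 north. Direction back to start is (-0.57, -1.22): bearing = atan2(-0.57, -1.22) mod 360° = 205.16° ≈ 205°.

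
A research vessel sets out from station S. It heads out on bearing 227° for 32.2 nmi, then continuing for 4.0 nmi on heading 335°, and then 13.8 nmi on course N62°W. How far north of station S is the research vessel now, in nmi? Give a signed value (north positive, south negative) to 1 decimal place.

-11.9 nmi

Leg 1 (227°, 32.2 nmi): east 32.2 sin 227° = -23.55, north 32.2 cos 227° = -21.96
Leg 2 (335°, 4.0 nmi): east 4.0 sin 335° = -1.69, north 4.0 cos 335° = 3.63
Leg 3 (N62°W, 13.8 nmi): east 13.8 sin 298° = -12.18, north 13.8 cos 298° = 6.48
Net north component: -11.86 nmi.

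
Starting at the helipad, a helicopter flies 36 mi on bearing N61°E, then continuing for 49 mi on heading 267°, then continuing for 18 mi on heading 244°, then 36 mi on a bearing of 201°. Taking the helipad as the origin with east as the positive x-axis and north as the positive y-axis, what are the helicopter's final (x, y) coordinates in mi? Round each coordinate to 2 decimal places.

(-46.53, -26.61)

Leg 1 (N61°E, 36 mi): east 36 sin 61° = 31.49, north 36 cos 61° = 17.45
Leg 2 (267°, 49 mi): east 49 sin 267° = -48.93, north 49 cos 267° = -2.56
Leg 3 (244°, 18 mi): east 18 sin 244° = -16.18, north 18 cos 244° = -7.89
Leg 4 (201°, 36 mi): east 36 sin 201° = -12.90, north 36 cos 201° = -33.61
Summing: -46.53 mi east, -26.61 mi north → (-46.53, -26.61).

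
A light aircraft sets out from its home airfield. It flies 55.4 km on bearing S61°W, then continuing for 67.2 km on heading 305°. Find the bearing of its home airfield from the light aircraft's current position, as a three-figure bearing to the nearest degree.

Leg 1 (S61°W, 55.4 km): east 55.4 sin 241° = -48.45, north 55.4 cos 241° = -26.86
Leg 2 (305°, 67.2 km): east 67.2 sin 305° = -55.05, north 67.2 cos 305° = 38.54
Net displacement: -103.50 east, 11.69 north. Direction back to start is (103.50, -11.69): bearing = atan2(103.50, -11.69) mod 360° = 96.44° ≈ 096°.

096°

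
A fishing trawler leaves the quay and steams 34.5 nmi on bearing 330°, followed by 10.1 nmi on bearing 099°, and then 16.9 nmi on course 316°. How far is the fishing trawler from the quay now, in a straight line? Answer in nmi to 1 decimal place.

Leg 1 (330°, 34.5 nmi): east 34.5 sin 330° = -17.25, north 34.5 cos 330° = 29.88
Leg 2 (099°, 10.1 nmi): east 10.1 sin 99° = 9.98, north 10.1 cos 99° = -1.58
Leg 3 (316°, 16.9 nmi): east 16.9 sin 316° = -11.74, north 16.9 cos 316° = 12.16
Net: -19.01 east, 40.45 north. Distance = √((-19.01)² + (40.45)²) = 44.700 nmi.

44.7 nmi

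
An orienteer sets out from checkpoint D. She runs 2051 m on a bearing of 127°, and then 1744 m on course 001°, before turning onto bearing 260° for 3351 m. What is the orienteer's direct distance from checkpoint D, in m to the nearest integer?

1633 m

Leg 1 (127°, 2051 m): east 2051 sin 127° = 1638.00, north 2051 cos 127° = -1234.32
Leg 2 (001°, 1744 m): east 1744 sin 1° = 30.44, north 1744 cos 1° = 1743.73
Leg 3 (260°, 3351 m): east 3351 sin 260° = -3300.09, north 3351 cos 260° = -581.90
Net: -1631.65 east, -72.48 north. Distance = √((-1631.65)² + (-72.48)²) = 1633.262 m.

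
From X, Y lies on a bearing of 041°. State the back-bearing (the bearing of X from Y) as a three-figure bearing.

221°

Back-bearing = 041° + 180° = 221°.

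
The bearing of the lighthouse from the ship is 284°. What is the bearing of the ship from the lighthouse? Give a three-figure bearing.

104°

Back-bearing = 284° − 180° = 104°.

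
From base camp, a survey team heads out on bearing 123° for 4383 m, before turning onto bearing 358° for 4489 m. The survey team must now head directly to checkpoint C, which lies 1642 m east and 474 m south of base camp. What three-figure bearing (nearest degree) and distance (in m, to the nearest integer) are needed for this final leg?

Leg 1 (123°, 4383 m): east 4383 sin 123° = 3675.89, north 4383 cos 123° = -2387.15
Leg 2 (358°, 4489 m): east 4489 sin 358° = -156.66, north 4489 cos 358° = 4486.27
Current position: (3519.23, 2099.11). Target: (1642, -474). Remaining: Δeast = -1877.23, Δnorth = -2573.11.
Bearing = atan2(-1877.23, -2573.11) mod 360° = 216.11°; distance = √((-1877.23)² + (-2573.11)²) = 3185.106 m.

216°, 3185 m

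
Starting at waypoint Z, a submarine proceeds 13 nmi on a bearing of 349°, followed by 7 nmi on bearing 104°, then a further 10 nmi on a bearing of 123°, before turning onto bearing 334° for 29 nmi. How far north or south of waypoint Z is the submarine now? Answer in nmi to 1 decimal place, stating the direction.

31.7 nmi north

Leg 1 (349°, 13 nmi): east 13 sin 349° = -2.48, north 13 cos 349° = 12.76
Leg 2 (104°, 7 nmi): east 7 sin 104° = 6.79, north 7 cos 104° = -1.69
Leg 3 (123°, 10 nmi): east 10 sin 123° = 8.39, north 10 cos 123° = -5.45
Leg 4 (334°, 29 nmi): east 29 sin 334° = -12.71, north 29 cos 334° = 26.07
Net north component: 31.69 nmi.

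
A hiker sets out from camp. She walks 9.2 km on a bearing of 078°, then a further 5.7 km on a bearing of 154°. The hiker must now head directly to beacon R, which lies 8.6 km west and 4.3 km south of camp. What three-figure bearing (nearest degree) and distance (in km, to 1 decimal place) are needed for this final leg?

Leg 1 (078°, 9.2 km): east 9.2 sin 78° = 9.00, north 9.2 cos 78° = 1.91
Leg 2 (154°, 5.7 km): east 5.7 sin 154° = 2.50, north 5.7 cos 154° = -5.12
Current position: (11.50, -3.21). Target: (-8.6, -4.3). Remaining: Δeast = -20.10, Δnorth = -1.09.
Bearing = atan2(-20.10, -1.09) mod 360° = 266.90°; distance = √((-20.10)² + (-1.09)²) = 20.127 km.

267°, 20.1 km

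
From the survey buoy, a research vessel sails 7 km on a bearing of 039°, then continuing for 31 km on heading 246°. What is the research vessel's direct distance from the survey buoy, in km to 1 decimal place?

Leg 1 (039°, 7 km): east 7 sin 39° = 4.41, north 7 cos 39° = 5.44
Leg 2 (246°, 31 km): east 31 sin 246° = -28.32, north 31 cos 246° = -12.61
Net: -23.91 east, -7.17 north. Distance = √((-23.91)² + (-7.17)²) = 24.966 km.

25.0 km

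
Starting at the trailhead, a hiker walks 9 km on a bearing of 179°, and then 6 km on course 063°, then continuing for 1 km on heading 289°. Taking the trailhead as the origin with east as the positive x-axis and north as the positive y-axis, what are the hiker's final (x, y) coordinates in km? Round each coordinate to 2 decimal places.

(4.56, -5.95)

Leg 1 (179°, 9 km): east 9 sin 179° = 0.16, north 9 cos 179° = -9.00
Leg 2 (063°, 6 km): east 6 sin 63° = 5.35, north 6 cos 63° = 2.72
Leg 3 (289°, 1 km): east 1 sin 289° = -0.95, north 1 cos 289° = 0.33
Summing: 4.56 km east, -5.95 km north → (4.56, -5.95).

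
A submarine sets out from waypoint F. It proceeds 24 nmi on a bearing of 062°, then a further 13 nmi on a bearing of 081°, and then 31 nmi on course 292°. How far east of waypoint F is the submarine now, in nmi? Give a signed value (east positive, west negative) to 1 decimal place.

Leg 1 (062°, 24 nmi): east 24 sin 62° = 21.19, north 24 cos 62° = 11.27
Leg 2 (081°, 13 nmi): east 13 sin 81° = 12.84, north 13 cos 81° = 2.03
Leg 3 (292°, 31 nmi): east 31 sin 292° = -28.74, north 31 cos 292° = 11.61
Net east component: 5.29 nmi.

5.3 nmi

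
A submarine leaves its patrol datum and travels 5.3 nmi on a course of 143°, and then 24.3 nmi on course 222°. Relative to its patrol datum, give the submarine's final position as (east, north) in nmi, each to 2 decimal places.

(-13.07, -22.29)

Leg 1 (143°, 5.3 nmi): east 5.3 sin 143° = 3.19, north 5.3 cos 143° = -4.23
Leg 2 (222°, 24.3 nmi): east 24.3 sin 222° = -16.26, north 24.3 cos 222° = -18.06
Summing: -13.07 nmi east, -22.29 nmi north → (-13.07, -22.29).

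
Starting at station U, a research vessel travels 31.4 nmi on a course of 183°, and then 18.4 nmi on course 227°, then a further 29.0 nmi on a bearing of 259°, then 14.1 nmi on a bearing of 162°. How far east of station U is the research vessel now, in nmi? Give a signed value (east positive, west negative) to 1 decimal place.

Leg 1 (183°, 31.4 nmi): east 31.4 sin 183° = -1.64, north 31.4 cos 183° = -31.36
Leg 2 (227°, 18.4 nmi): east 18.4 sin 227° = -13.46, north 18.4 cos 227° = -12.55
Leg 3 (259°, 29.0 nmi): east 29.0 sin 259° = -28.47, north 29.0 cos 259° = -5.53
Leg 4 (162°, 14.1 nmi): east 14.1 sin 162° = 4.36, north 14.1 cos 162° = -13.41
Net east component: -39.21 nmi.

-39.2 nmi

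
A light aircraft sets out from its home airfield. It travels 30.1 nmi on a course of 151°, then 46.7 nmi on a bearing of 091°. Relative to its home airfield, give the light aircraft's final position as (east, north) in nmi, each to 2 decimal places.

(61.29, -27.14)

Leg 1 (151°, 30.1 nmi): east 30.1 sin 151° = 14.59, north 30.1 cos 151° = -26.33
Leg 2 (091°, 46.7 nmi): east 46.7 sin 91° = 46.69, north 46.7 cos 91° = -0.82
Summing: 61.29 nmi east, -27.14 nmi north → (61.29, -27.14).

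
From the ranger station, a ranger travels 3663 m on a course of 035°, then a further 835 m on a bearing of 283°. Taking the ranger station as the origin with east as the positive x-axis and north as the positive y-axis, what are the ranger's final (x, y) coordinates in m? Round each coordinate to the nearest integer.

Leg 1 (035°, 3663 m): east 3663 sin 35° = 2101.01, north 3663 cos 35° = 3000.55
Leg 2 (283°, 835 m): east 835 sin 283° = -813.60, north 835 cos 283° = 187.83
Summing: 1287.41 m east, 3188.39 m north → (1287, 3188).

(1287, 3188)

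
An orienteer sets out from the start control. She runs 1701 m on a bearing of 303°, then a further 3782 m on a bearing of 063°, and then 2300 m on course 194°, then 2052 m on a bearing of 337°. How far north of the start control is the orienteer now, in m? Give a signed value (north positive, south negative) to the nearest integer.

Leg 1 (303°, 1701 m): east 1701 sin 303° = -1426.58, north 1701 cos 303° = 926.43
Leg 2 (063°, 3782 m): east 3782 sin 63° = 3369.79, north 3782 cos 63° = 1716.99
Leg 3 (194°, 2300 m): east 2300 sin 194° = -556.42, north 2300 cos 194° = -2231.68
Leg 4 (337°, 2052 m): east 2052 sin 337° = -801.78, north 2052 cos 337° = 1888.88
Net north component: 2300.62 m.

2301 m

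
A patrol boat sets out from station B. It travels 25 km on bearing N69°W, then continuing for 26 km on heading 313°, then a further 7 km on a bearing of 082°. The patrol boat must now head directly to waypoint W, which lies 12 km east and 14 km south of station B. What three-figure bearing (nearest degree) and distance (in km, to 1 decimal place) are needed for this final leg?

Leg 1 (N69°W, 25 km): east 25 sin 291° = -23.34, north 25 cos 291° = 8.96
Leg 2 (313°, 26 km): east 26 sin 313° = -19.02, north 26 cos 313° = 17.73
Leg 3 (082°, 7 km): east 7 sin 82° = 6.93, north 7 cos 82° = 0.97
Current position: (-35.42, 27.67). Target: (12, -14). Remaining: Δeast = 47.42, Δnorth = -41.67.
Bearing = atan2(47.42, -41.67) mod 360° = 131.30°; distance = √((47.42)² + (-41.67)²) = 63.126 km.

131°, 63.1 km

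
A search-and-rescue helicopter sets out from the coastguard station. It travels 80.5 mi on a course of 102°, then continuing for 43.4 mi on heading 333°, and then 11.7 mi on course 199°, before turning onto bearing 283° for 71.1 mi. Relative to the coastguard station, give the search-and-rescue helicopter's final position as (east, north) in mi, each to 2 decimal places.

(-14.05, 26.86)

Leg 1 (102°, 80.5 mi): east 80.5 sin 102° = 78.74, north 80.5 cos 102° = -16.74
Leg 2 (333°, 43.4 mi): east 43.4 sin 333° = -19.70, north 43.4 cos 333° = 38.67
Leg 3 (199°, 11.7 mi): east 11.7 sin 199° = -3.81, north 11.7 cos 199° = -11.06
Leg 4 (283°, 71.1 mi): east 71.1 sin 283° = -69.28, north 71.1 cos 283° = 15.99
Summing: -14.05 mi east, 26.86 mi north → (-14.05, 26.86).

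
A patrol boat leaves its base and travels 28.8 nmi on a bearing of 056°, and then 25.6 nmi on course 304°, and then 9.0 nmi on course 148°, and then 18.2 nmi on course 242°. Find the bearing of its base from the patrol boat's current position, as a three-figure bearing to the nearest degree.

149°

Leg 1 (056°, 28.8 nmi): east 28.8 sin 56° = 23.88, north 28.8 cos 56° = 16.10
Leg 2 (304°, 25.6 nmi): east 25.6 sin 304° = -21.22, north 25.6 cos 304° = 14.32
Leg 3 (148°, 9.0 nmi): east 9.0 sin 148° = 4.77, north 9.0 cos 148° = -7.63
Leg 4 (242°, 18.2 nmi): east 18.2 sin 242° = -16.07, north 18.2 cos 242° = -8.54
Net displacement: -8.65 east, 14.24 north. Direction back to start is (8.65, -14.24): bearing = atan2(8.65, -14.24) mod 360° = 148.74° ≈ 149°.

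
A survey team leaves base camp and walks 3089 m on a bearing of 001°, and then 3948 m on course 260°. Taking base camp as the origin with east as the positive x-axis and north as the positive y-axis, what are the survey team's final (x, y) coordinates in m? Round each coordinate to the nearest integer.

(-3834, 2403)

Leg 1 (001°, 3089 m): east 3089 sin 1° = 53.91, north 3089 cos 1° = 3088.53
Leg 2 (260°, 3948 m): east 3948 sin 260° = -3888.02, north 3948 cos 260° = -685.56
Summing: -3834.11 m east, 2402.97 m north → (-3834, 2403).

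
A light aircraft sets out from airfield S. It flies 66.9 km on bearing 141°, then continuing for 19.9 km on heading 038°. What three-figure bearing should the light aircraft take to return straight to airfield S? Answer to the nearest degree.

Leg 1 (141°, 66.9 km): east 66.9 sin 141° = 42.10, north 66.9 cos 141° = -51.99
Leg 2 (038°, 19.9 km): east 19.9 sin 38° = 12.25, north 19.9 cos 38° = 15.68
Net displacement: 54.35 east, -36.31 north. Direction back to start is (-54.35, 36.31): bearing = atan2(-54.35, 36.31) mod 360° = 303.74° ≈ 304°.

304°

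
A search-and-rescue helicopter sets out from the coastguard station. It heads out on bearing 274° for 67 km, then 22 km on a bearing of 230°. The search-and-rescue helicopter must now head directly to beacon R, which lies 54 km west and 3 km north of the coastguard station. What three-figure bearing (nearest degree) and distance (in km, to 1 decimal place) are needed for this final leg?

067°, 32.2 km

Leg 1 (274°, 67 km): east 67 sin 274° = -66.84, north 67 cos 274° = 4.67
Leg 2 (230°, 22 km): east 22 sin 230° = -16.85, north 22 cos 230° = -14.14
Current position: (-83.69, -9.47). Target: (-54, 3). Remaining: Δeast = 29.69, Δnorth = 12.47.
Bearing = atan2(29.69, 12.47) mod 360° = 67.22°; distance = √((29.69)² + (12.47)²) = 32.201 km.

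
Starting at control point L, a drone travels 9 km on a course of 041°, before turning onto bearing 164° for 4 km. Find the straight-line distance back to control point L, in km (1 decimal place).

Leg 1 (041°, 9 km): east 9 sin 41° = 5.90, north 9 cos 41° = 6.79
Leg 2 (164°, 4 km): east 4 sin 164° = 1.10, north 4 cos 164° = -3.85
Net: 7.01 east, 2.95 north. Distance = √((7.01)² + (2.95)²) = 7.602 km.

7.6 km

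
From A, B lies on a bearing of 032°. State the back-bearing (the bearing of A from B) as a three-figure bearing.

212°

Back-bearing = 032° + 180° = 212°.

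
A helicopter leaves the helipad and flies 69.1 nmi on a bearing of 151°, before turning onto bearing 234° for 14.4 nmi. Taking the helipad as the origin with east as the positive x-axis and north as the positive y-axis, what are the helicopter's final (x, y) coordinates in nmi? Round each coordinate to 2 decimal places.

Leg 1 (151°, 69.1 nmi): east 69.1 sin 151° = 33.50, north 69.1 cos 151° = -60.44
Leg 2 (234°, 14.4 nmi): east 14.4 sin 234° = -11.65, north 14.4 cos 234° = -8.46
Summing: 21.85 nmi east, -68.90 nmi north → (21.85, -68.90).

(21.85, -68.90)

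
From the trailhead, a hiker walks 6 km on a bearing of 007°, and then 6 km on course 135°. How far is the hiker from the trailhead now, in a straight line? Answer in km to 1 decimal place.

5.3 km

Leg 1 (007°, 6 km): east 6 sin 7° = 0.73, north 6 cos 7° = 5.96
Leg 2 (135°, 6 km): east 6 sin 135° = 4.24, north 6 cos 135° = -4.24
Net: 4.97 east, 1.71 north. Distance = √((4.97)² + (1.71)²) = 5.260 km.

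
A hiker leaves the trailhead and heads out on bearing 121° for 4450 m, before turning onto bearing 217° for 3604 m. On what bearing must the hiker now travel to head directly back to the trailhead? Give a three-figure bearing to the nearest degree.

342°

Leg 1 (121°, 4450 m): east 4450 sin 121° = 3814.39, north 4450 cos 121° = -2291.92
Leg 2 (217°, 3604 m): east 3604 sin 217° = -2168.94, north 3604 cos 217° = -2878.28
Net displacement: 1645.45 east, -5170.20 north. Direction back to start is (-1645.45, 5170.20): bearing = atan2(-1645.45, 5170.20) mod 360° = 342.35° ≈ 342°.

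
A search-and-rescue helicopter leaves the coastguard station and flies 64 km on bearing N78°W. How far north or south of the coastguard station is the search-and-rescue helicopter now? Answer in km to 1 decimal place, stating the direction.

13.3 km north

Leg 1 (N78°W, 64 km): east 64 sin 282° = -62.60, north 64 cos 282° = 13.31
Net north component: 13.31 km.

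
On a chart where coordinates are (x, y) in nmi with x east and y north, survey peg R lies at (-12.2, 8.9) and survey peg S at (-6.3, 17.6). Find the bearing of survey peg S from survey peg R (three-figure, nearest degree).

Δeast = -6.3 − -12.2 = 5.90; Δnorth = 17.6 − 8.9 = 8.70.
Bearing = atan2(Δeast, Δnorth) mod 360° = 34.14° ≈ 034°.

034°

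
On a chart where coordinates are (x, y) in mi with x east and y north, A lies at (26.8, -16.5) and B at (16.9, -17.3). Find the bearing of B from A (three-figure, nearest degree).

Δeast = 16.9 − 26.8 = -9.90; Δnorth = -17.3 − -16.5 = -0.80.
Bearing = atan2(Δeast, Δnorth) mod 360° = 265.38° ≈ 265°.

265°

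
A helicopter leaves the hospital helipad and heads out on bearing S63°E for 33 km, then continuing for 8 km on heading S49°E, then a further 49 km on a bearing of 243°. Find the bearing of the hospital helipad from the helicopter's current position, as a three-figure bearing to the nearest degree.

011°

Leg 1 (S63°E, 33 km): east 33 sin 117° = 29.40, north 33 cos 117° = -14.98
Leg 2 (S49°E, 8 km): east 8 sin 131° = 6.04, north 8 cos 131° = -5.25
Leg 3 (243°, 49 km): east 49 sin 243° = -43.66, north 49 cos 243° = -22.25
Net displacement: -8.22 east, -42.48 north. Direction back to start is (8.22, 42.48): bearing = atan2(8.22, 42.48) mod 360° = 10.95° ≈ 011°.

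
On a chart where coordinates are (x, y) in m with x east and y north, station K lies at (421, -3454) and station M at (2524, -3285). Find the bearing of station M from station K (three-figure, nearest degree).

Δeast = 2524 − 421 = 2103.00; Δnorth = -3285 − -3454 = 169.00.
Bearing = atan2(Δeast, Δnorth) mod 360° = 85.41° ≈ 085°.

085°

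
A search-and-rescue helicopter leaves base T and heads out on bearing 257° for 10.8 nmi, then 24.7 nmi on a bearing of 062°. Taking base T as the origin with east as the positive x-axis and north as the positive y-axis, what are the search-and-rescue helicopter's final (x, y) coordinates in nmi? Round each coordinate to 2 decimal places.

(11.29, 9.17)

Leg 1 (257°, 10.8 nmi): east 10.8 sin 257° = -10.52, north 10.8 cos 257° = -2.43
Leg 2 (062°, 24.7 nmi): east 24.7 sin 62° = 21.81, north 24.7 cos 62° = 11.60
Summing: 11.29 nmi east, 9.17 nmi north → (11.29, 9.17).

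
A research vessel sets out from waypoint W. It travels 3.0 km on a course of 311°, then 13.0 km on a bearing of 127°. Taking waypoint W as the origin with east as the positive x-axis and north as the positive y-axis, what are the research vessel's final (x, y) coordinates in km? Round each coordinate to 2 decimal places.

(8.12, -5.86)

Leg 1 (311°, 3.0 km): east 3.0 sin 311° = -2.26, north 3.0 cos 311° = 1.97
Leg 2 (127°, 13.0 km): east 13.0 sin 127° = 10.38, north 13.0 cos 127° = -7.82
Summing: 8.12 km east, -5.86 km north → (8.12, -5.86).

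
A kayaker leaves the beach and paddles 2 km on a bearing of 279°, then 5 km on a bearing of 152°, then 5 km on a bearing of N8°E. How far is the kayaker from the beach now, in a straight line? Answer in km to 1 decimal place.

Leg 1 (279°, 2 km): east 2 sin 279° = -1.98, north 2 cos 279° = 0.31
Leg 2 (152°, 5 km): east 5 sin 152° = 2.35, north 5 cos 152° = -4.41
Leg 3 (N8°E, 5 km): east 5 sin 8° = 0.70, north 5 cos 8° = 4.95
Net: 1.07 east, 0.85 north. Distance = √((1.07)² + (0.85)²) = 1.365 km.

1.4 km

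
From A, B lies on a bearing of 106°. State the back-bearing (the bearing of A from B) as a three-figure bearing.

Back-bearing = 106° + 180° = 286°.

286°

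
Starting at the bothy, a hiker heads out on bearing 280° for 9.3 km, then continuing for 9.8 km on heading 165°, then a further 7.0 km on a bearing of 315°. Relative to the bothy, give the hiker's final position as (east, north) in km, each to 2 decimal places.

(-11.57, -2.90)

Leg 1 (280°, 9.3 km): east 9.3 sin 280° = -9.16, north 9.3 cos 280° = 1.61
Leg 2 (165°, 9.8 km): east 9.8 sin 165° = 2.54, north 9.8 cos 165° = -9.47
Leg 3 (315°, 7.0 km): east 7.0 sin 315° = -4.95, north 7.0 cos 315° = 4.95
Summing: -11.57 km east, -2.90 km north → (-11.57, -2.90).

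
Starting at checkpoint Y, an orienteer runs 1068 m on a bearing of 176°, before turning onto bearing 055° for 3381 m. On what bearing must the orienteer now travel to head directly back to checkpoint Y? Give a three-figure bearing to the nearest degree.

Leg 1 (176°, 1068 m): east 1068 sin 176° = 74.50, north 1068 cos 176° = -1065.40
Leg 2 (055°, 3381 m): east 3381 sin 55° = 2769.55, north 3381 cos 55° = 1939.26
Net displacement: 2844.05 east, 873.86 north. Direction back to start is (-2844.05, -873.86): bearing = atan2(-2844.05, -873.86) mod 360° = 252.92° ≈ 253°.

253°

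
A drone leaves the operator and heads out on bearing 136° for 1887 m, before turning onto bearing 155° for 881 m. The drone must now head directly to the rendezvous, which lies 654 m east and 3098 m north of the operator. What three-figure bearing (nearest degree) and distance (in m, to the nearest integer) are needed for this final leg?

Leg 1 (136°, 1887 m): east 1887 sin 136° = 1310.82, north 1887 cos 136° = -1357.39
Leg 2 (155°, 881 m): east 881 sin 155° = 372.33, north 881 cos 155° = -798.46
Current position: (1683.15, -2155.85). Target: (654, 3098). Remaining: Δeast = -1029.15, Δnorth = 5253.85.
Bearing = atan2(-1029.15, 5253.85) mod 360° = 348.92°; distance = √((-1029.15)² + (5253.85)²) = 5353.699 m.

349°, 5354 m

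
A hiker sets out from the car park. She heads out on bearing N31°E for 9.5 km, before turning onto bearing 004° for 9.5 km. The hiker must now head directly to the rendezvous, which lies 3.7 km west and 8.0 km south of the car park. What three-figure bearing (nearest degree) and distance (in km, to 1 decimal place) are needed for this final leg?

200°, 27.2 km

Leg 1 (N31°E, 9.5 km): east 9.5 sin 31° = 4.89, north 9.5 cos 31° = 8.14
Leg 2 (004°, 9.5 km): east 9.5 sin 4° = 0.66, north 9.5 cos 4° = 9.48
Current position: (5.56, 17.62). Target: (-3.7, -8.0). Remaining: Δeast = -9.26, Δnorth = -25.62.
Bearing = atan2(-9.26, -25.62) mod 360° = 199.86°; distance = √((-9.26)² + (-25.62)²) = 27.241 km.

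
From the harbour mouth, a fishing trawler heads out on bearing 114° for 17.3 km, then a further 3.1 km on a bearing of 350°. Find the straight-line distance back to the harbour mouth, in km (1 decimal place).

15.8 km

Leg 1 (114°, 17.3 km): east 17.3 sin 114° = 15.80, north 17.3 cos 114° = -7.04
Leg 2 (350°, 3.1 km): east 3.1 sin 350° = -0.54, north 3.1 cos 350° = 3.05
Net: 15.27 east, -3.98 north. Distance = √((15.27)² + (-3.98)²) = 15.777 km.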